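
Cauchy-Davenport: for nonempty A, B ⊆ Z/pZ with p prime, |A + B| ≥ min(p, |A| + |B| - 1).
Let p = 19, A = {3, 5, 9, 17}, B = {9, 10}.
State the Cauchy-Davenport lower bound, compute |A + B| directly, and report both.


Cauchy-Davenport: |A + B| ≥ min(p, |A| + |B| - 1) for A, B nonempty in Z/pZ.
|A| = 4, |B| = 2, p = 19.
CD lower bound = min(19, 4 + 2 - 1) = min(19, 5) = 5.
Compute A + B mod 19 directly:
a = 3: 3+9=12, 3+10=13
a = 5: 5+9=14, 5+10=15
a = 9: 9+9=18, 9+10=0
a = 17: 17+9=7, 17+10=8
A + B = {0, 7, 8, 12, 13, 14, 15, 18}, so |A + B| = 8.
Verify: 8 ≥ 5? Yes ✓.

CD lower bound = 5, actual |A + B| = 8.


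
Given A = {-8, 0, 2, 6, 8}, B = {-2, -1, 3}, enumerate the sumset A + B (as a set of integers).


A + B = {a + b : a ∈ A, b ∈ B}.
Enumerate all |A|·|B| = 5·3 = 15 pairs (a, b) and collect distinct sums.
a = -8: -8+-2=-10, -8+-1=-9, -8+3=-5
a = 0: 0+-2=-2, 0+-1=-1, 0+3=3
a = 2: 2+-2=0, 2+-1=1, 2+3=5
a = 6: 6+-2=4, 6+-1=5, 6+3=9
a = 8: 8+-2=6, 8+-1=7, 8+3=11
Collecting distinct sums: A + B = {-10, -9, -5, -2, -1, 0, 1, 3, 4, 5, 6, 7, 9, 11}
|A + B| = 14

A + B = {-10, -9, -5, -2, -1, 0, 1, 3, 4, 5, 6, 7, 9, 11}


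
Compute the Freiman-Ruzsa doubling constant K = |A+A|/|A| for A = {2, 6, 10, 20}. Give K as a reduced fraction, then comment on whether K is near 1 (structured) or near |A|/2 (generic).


|A| = 4.
Compute A + A by enumerating all 16 pairs.
A + A = {4, 8, 12, 16, 20, 22, 26, 30, 40}, so |A + A| = 9.
K = |A + A| / |A| = 9/4 (already in lowest terms) ≈ 2.2500.
Reference: AP of size 4 gives K = 7/4 ≈ 1.7500; a fully generic set of size 4 gives K ≈ 2.5000.

|A| = 4, |A + A| = 9, K = 9/4.


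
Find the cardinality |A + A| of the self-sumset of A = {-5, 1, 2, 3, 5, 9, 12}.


A + A = {a + a' : a, a' ∈ A}; |A| = 7.
General bounds: 2|A| - 1 ≤ |A + A| ≤ |A|(|A|+1)/2, i.e. 13 ≤ |A + A| ≤ 28.
Lower bound 2|A|-1 is attained iff A is an arithmetic progression.
Enumerate sums a + a' for a ≤ a' (symmetric, so this suffices):
a = -5: -5+-5=-10, -5+1=-4, -5+2=-3, -5+3=-2, -5+5=0, -5+9=4, -5+12=7
a = 1: 1+1=2, 1+2=3, 1+3=4, 1+5=6, 1+9=10, 1+12=13
a = 2: 2+2=4, 2+3=5, 2+5=7, 2+9=11, 2+12=14
a = 3: 3+3=6, 3+5=8, 3+9=12, 3+12=15
a = 5: 5+5=10, 5+9=14, 5+12=17
a = 9: 9+9=18, 9+12=21
a = 12: 12+12=24
Distinct sums: {-10, -4, -3, -2, 0, 2, 3, 4, 5, 6, 7, 8, 10, 11, 12, 13, 14, 15, 17, 18, 21, 24}
|A + A| = 22

|A + A| = 22


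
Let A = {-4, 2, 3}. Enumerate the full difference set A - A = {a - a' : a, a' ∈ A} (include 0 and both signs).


A - A = {a - a' : a, a' ∈ A}.
Compute a - a' for each ordered pair (a, a'):
a = -4: -4--4=0, -4-2=-6, -4-3=-7
a = 2: 2--4=6, 2-2=0, 2-3=-1
a = 3: 3--4=7, 3-2=1, 3-3=0
Collecting distinct values (and noting 0 appears from a-a):
A - A = {-7, -6, -1, 0, 1, 6, 7}
|A - A| = 7

A - A = {-7, -6, -1, 0, 1, 6, 7}


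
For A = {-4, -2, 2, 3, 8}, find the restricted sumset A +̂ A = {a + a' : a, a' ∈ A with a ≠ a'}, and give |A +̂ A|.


Restricted sumset: A +̂ A = {a + a' : a ∈ A, a' ∈ A, a ≠ a'}.
Equivalently, take A + A and drop any sum 2a that is achievable ONLY as a + a for a ∈ A (i.e. sums representable only with equal summands).
Enumerate pairs (a, a') with a < a' (symmetric, so each unordered pair gives one sum; this covers all a ≠ a'):
  -4 + -2 = -6
  -4 + 2 = -2
  -4 + 3 = -1
  -4 + 8 = 4
  -2 + 2 = 0
  -2 + 3 = 1
  -2 + 8 = 6
  2 + 3 = 5
  2 + 8 = 10
  3 + 8 = 11
Collected distinct sums: {-6, -2, -1, 0, 1, 4, 5, 6, 10, 11}
|A +̂ A| = 10
(Reference bound: |A +̂ A| ≥ 2|A| - 3 for |A| ≥ 2, with |A| = 5 giving ≥ 7.)

|A +̂ A| = 10


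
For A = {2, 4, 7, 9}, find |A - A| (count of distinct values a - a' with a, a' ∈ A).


A - A = {a - a' : a, a' ∈ A}; |A| = 4.
Bounds: 2|A|-1 ≤ |A - A| ≤ |A|² - |A| + 1, i.e. 7 ≤ |A - A| ≤ 13.
Note: 0 ∈ A - A always (from a - a). The set is symmetric: if d ∈ A - A then -d ∈ A - A.
Enumerate nonzero differences d = a - a' with a > a' (then include -d):
Positive differences: {2, 3, 5, 7}
Full difference set: {0} ∪ (positive diffs) ∪ (negative diffs).
|A - A| = 1 + 2·4 = 9 (matches direct enumeration: 9).

|A - A| = 9


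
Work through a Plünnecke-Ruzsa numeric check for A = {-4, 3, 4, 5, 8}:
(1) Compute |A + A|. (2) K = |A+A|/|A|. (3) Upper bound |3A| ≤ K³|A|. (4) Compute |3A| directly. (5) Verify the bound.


|A| = 5.
Step 1: Compute A + A by enumerating all 25 pairs.
A + A = {-8, -1, 0, 1, 4, 6, 7, 8, 9, 10, 11, 12, 13, 16}, so |A + A| = 14.
Step 2: Doubling constant K = |A + A|/|A| = 14/5 = 14/5 ≈ 2.8000.
Step 3: Plünnecke-Ruzsa gives |3A| ≤ K³·|A| = (2.8000)³ · 5 ≈ 109.7600.
Step 4: Compute 3A = A + A + A directly by enumerating all triples (a,b,c) ∈ A³; |3A| = 26.
Step 5: Check 26 ≤ 109.7600? Yes ✓.

K = 14/5, Plünnecke-Ruzsa bound K³|A| ≈ 109.7600, |3A| = 26, inequality holds.


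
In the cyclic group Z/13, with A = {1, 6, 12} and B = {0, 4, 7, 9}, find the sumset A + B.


Work in Z/13Z: reduce every sum a + b modulo 13.
Enumerate all 12 pairs:
a = 1: 1+0=1, 1+4=5, 1+7=8, 1+9=10
a = 6: 6+0=6, 6+4=10, 6+7=0, 6+9=2
a = 12: 12+0=12, 12+4=3, 12+7=6, 12+9=8
Distinct residues collected: {0, 1, 2, 3, 5, 6, 8, 10, 12}
|A + B| = 9 (out of 13 total residues).

A + B = {0, 1, 2, 3, 5, 6, 8, 10, 12}


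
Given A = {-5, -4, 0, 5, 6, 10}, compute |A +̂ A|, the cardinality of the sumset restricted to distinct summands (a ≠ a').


Restricted sumset: A +̂ A = {a + a' : a ∈ A, a' ∈ A, a ≠ a'}.
Equivalently, take A + A and drop any sum 2a that is achievable ONLY as a + a for a ∈ A (i.e. sums representable only with equal summands).
Enumerate pairs (a, a') with a < a' (symmetric, so each unordered pair gives one sum; this covers all a ≠ a'):
  -5 + -4 = -9
  -5 + 0 = -5
  -5 + 5 = 0
  -5 + 6 = 1
  -5 + 10 = 5
  -4 + 0 = -4
  -4 + 5 = 1
  -4 + 6 = 2
  -4 + 10 = 6
  0 + 5 = 5
  0 + 6 = 6
  0 + 10 = 10
  5 + 6 = 11
  5 + 10 = 15
  6 + 10 = 16
Collected distinct sums: {-9, -5, -4, 0, 1, 2, 5, 6, 10, 11, 15, 16}
|A +̂ A| = 12
(Reference bound: |A +̂ A| ≥ 2|A| - 3 for |A| ≥ 2, with |A| = 6 giving ≥ 9.)

|A +̂ A| = 12


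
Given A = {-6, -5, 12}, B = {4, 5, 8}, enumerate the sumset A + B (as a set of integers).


A + B = {a + b : a ∈ A, b ∈ B}.
Enumerate all |A|·|B| = 3·3 = 9 pairs (a, b) and collect distinct sums.
a = -6: -6+4=-2, -6+5=-1, -6+8=2
a = -5: -5+4=-1, -5+5=0, -5+8=3
a = 12: 12+4=16, 12+5=17, 12+8=20
Collecting distinct sums: A + B = {-2, -1, 0, 2, 3, 16, 17, 20}
|A + B| = 8

A + B = {-2, -1, 0, 2, 3, 16, 17, 20}


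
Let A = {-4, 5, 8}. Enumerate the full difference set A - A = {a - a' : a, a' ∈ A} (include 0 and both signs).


A - A = {a - a' : a, a' ∈ A}.
Compute a - a' for each ordered pair (a, a'):
a = -4: -4--4=0, -4-5=-9, -4-8=-12
a = 5: 5--4=9, 5-5=0, 5-8=-3
a = 8: 8--4=12, 8-5=3, 8-8=0
Collecting distinct values (and noting 0 appears from a-a):
A - A = {-12, -9, -3, 0, 3, 9, 12}
|A - A| = 7

A - A = {-12, -9, -3, 0, 3, 9, 12}


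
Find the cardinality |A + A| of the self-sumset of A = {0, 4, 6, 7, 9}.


A + A = {a + a' : a, a' ∈ A}; |A| = 5.
General bounds: 2|A| - 1 ≤ |A + A| ≤ |A|(|A|+1)/2, i.e. 9 ≤ |A + A| ≤ 15.
Lower bound 2|A|-1 is attained iff A is an arithmetic progression.
Enumerate sums a + a' for a ≤ a' (symmetric, so this suffices):
a = 0: 0+0=0, 0+4=4, 0+6=6, 0+7=7, 0+9=9
a = 4: 4+4=8, 4+6=10, 4+7=11, 4+9=13
a = 6: 6+6=12, 6+7=13, 6+9=15
a = 7: 7+7=14, 7+9=16
a = 9: 9+9=18
Distinct sums: {0, 4, 6, 7, 8, 9, 10, 11, 12, 13, 14, 15, 16, 18}
|A + A| = 14

|A + A| = 14


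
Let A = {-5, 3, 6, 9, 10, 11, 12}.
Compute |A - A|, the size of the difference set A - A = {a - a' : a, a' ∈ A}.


A - A = {a - a' : a, a' ∈ A}; |A| = 7.
Bounds: 2|A|-1 ≤ |A - A| ≤ |A|² - |A| + 1, i.e. 13 ≤ |A - A| ≤ 43.
Note: 0 ∈ A - A always (from a - a). The set is symmetric: if d ∈ A - A then -d ∈ A - A.
Enumerate nonzero differences d = a - a' with a > a' (then include -d):
Positive differences: {1, 2, 3, 4, 5, 6, 7, 8, 9, 11, 14, 15, 16, 17}
Full difference set: {0} ∪ (positive diffs) ∪ (negative diffs).
|A - A| = 1 + 2·14 = 29 (matches direct enumeration: 29).

|A - A| = 29


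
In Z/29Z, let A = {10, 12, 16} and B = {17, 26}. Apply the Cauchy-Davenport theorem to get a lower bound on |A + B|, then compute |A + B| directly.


Cauchy-Davenport: |A + B| ≥ min(p, |A| + |B| - 1) for A, B nonempty in Z/pZ.
|A| = 3, |B| = 2, p = 29.
CD lower bound = min(29, 3 + 2 - 1) = min(29, 4) = 4.
Compute A + B mod 29 directly:
a = 10: 10+17=27, 10+26=7
a = 12: 12+17=0, 12+26=9
a = 16: 16+17=4, 16+26=13
A + B = {0, 4, 7, 9, 13, 27}, so |A + B| = 6.
Verify: 6 ≥ 4? Yes ✓.

CD lower bound = 4, actual |A + B| = 6.


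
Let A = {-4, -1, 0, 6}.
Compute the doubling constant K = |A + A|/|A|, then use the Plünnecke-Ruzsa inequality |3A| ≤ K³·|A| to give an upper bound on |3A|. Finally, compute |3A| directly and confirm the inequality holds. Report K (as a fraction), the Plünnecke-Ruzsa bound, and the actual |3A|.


|A| = 4.
Step 1: Compute A + A by enumerating all 16 pairs.
A + A = {-8, -5, -4, -2, -1, 0, 2, 5, 6, 12}, so |A + A| = 10.
Step 2: Doubling constant K = |A + A|/|A| = 10/4 = 10/4 ≈ 2.5000.
Step 3: Plünnecke-Ruzsa gives |3A| ≤ K³·|A| = (2.5000)³ · 4 ≈ 62.5000.
Step 4: Compute 3A = A + A + A directly by enumerating all triples (a,b,c) ∈ A³; |3A| = 19.
Step 5: Check 19 ≤ 62.5000? Yes ✓.

K = 10/4, Plünnecke-Ruzsa bound K³|A| ≈ 62.5000, |3A| = 19, inequality holds.


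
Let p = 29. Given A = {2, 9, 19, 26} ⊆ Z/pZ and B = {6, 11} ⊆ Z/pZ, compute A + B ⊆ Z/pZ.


Work in Z/29Z: reduce every sum a + b modulo 29.
Enumerate all 8 pairs:
a = 2: 2+6=8, 2+11=13
a = 9: 9+6=15, 9+11=20
a = 19: 19+6=25, 19+11=1
a = 26: 26+6=3, 26+11=8
Distinct residues collected: {1, 3, 8, 13, 15, 20, 25}
|A + B| = 7 (out of 29 total residues).

A + B = {1, 3, 8, 13, 15, 20, 25}


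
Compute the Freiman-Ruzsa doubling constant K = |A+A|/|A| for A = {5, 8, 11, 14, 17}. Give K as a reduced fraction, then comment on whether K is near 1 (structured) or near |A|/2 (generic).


|A| = 5.
Compute A + A by enumerating all 25 pairs.
A + A = {10, 13, 16, 19, 22, 25, 28, 31, 34}, so |A + A| = 9.
K = |A + A| / |A| = 9/5 (already in lowest terms) ≈ 1.8000.
Reference: AP of size 5 gives K = 9/5 ≈ 1.8000; a fully generic set of size 5 gives K ≈ 3.0000.

|A| = 5, |A + A| = 9, K = 9/5.


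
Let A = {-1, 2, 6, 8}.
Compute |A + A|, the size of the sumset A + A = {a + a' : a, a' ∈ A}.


A + A = {a + a' : a, a' ∈ A}; |A| = 4.
General bounds: 2|A| - 1 ≤ |A + A| ≤ |A|(|A|+1)/2, i.e. 7 ≤ |A + A| ≤ 10.
Lower bound 2|A|-1 is attained iff A is an arithmetic progression.
Enumerate sums a + a' for a ≤ a' (symmetric, so this suffices):
a = -1: -1+-1=-2, -1+2=1, -1+6=5, -1+8=7
a = 2: 2+2=4, 2+6=8, 2+8=10
a = 6: 6+6=12, 6+8=14
a = 8: 8+8=16
Distinct sums: {-2, 1, 4, 5, 7, 8, 10, 12, 14, 16}
|A + A| = 10

|A + A| = 10


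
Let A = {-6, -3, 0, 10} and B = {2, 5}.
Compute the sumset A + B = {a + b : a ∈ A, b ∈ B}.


A + B = {a + b : a ∈ A, b ∈ B}.
Enumerate all |A|·|B| = 4·2 = 8 pairs (a, b) and collect distinct sums.
a = -6: -6+2=-4, -6+5=-1
a = -3: -3+2=-1, -3+5=2
a = 0: 0+2=2, 0+5=5
a = 10: 10+2=12, 10+5=15
Collecting distinct sums: A + B = {-4, -1, 2, 5, 12, 15}
|A + B| = 6

A + B = {-4, -1, 2, 5, 12, 15}


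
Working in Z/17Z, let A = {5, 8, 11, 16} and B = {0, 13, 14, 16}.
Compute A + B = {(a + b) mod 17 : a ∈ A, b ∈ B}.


Work in Z/17Z: reduce every sum a + b modulo 17.
Enumerate all 16 pairs:
a = 5: 5+0=5, 5+13=1, 5+14=2, 5+16=4
a = 8: 8+0=8, 8+13=4, 8+14=5, 8+16=7
a = 11: 11+0=11, 11+13=7, 11+14=8, 11+16=10
a = 16: 16+0=16, 16+13=12, 16+14=13, 16+16=15
Distinct residues collected: {1, 2, 4, 5, 7, 8, 10, 11, 12, 13, 15, 16}
|A + B| = 12 (out of 17 total residues).

A + B = {1, 2, 4, 5, 7, 8, 10, 11, 12, 13, 15, 16}


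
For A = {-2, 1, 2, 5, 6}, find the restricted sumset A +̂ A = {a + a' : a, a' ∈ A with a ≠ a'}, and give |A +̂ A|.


Restricted sumset: A +̂ A = {a + a' : a ∈ A, a' ∈ A, a ≠ a'}.
Equivalently, take A + A and drop any sum 2a that is achievable ONLY as a + a for a ∈ A (i.e. sums representable only with equal summands).
Enumerate pairs (a, a') with a < a' (symmetric, so each unordered pair gives one sum; this covers all a ≠ a'):
  -2 + 1 = -1
  -2 + 2 = 0
  -2 + 5 = 3
  -2 + 6 = 4
  1 + 2 = 3
  1 + 5 = 6
  1 + 6 = 7
  2 + 5 = 7
  2 + 6 = 8
  5 + 6 = 11
Collected distinct sums: {-1, 0, 3, 4, 6, 7, 8, 11}
|A +̂ A| = 8
(Reference bound: |A +̂ A| ≥ 2|A| - 3 for |A| ≥ 2, with |A| = 5 giving ≥ 7.)

|A +̂ A| = 8


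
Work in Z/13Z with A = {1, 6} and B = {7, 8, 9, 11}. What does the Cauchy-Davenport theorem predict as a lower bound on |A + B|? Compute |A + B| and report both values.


Cauchy-Davenport: |A + B| ≥ min(p, |A| + |B| - 1) for A, B nonempty in Z/pZ.
|A| = 2, |B| = 4, p = 13.
CD lower bound = min(13, 2 + 4 - 1) = min(13, 5) = 5.
Compute A + B mod 13 directly:
a = 1: 1+7=8, 1+8=9, 1+9=10, 1+11=12
a = 6: 6+7=0, 6+8=1, 6+9=2, 6+11=4
A + B = {0, 1, 2, 4, 8, 9, 10, 12}, so |A + B| = 8.
Verify: 8 ≥ 5? Yes ✓.

CD lower bound = 5, actual |A + B| = 8.


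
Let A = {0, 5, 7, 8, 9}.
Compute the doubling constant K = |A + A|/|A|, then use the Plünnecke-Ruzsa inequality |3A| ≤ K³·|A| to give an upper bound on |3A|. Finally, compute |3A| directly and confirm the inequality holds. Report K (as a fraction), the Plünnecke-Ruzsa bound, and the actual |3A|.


|A| = 5.
Step 1: Compute A + A by enumerating all 25 pairs.
A + A = {0, 5, 7, 8, 9, 10, 12, 13, 14, 15, 16, 17, 18}, so |A + A| = 13.
Step 2: Doubling constant K = |A + A|/|A| = 13/5 = 13/5 ≈ 2.6000.
Step 3: Plünnecke-Ruzsa gives |3A| ≤ K³·|A| = (2.6000)³ · 5 ≈ 87.8800.
Step 4: Compute 3A = A + A + A directly by enumerating all triples (a,b,c) ∈ A³; |3A| = 22.
Step 5: Check 22 ≤ 87.8800? Yes ✓.

K = 13/5, Plünnecke-Ruzsa bound K³|A| ≈ 87.8800, |3A| = 22, inequality holds.


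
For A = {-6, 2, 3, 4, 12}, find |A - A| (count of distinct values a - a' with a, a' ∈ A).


A - A = {a - a' : a, a' ∈ A}; |A| = 5.
Bounds: 2|A|-1 ≤ |A - A| ≤ |A|² - |A| + 1, i.e. 9 ≤ |A - A| ≤ 21.
Note: 0 ∈ A - A always (from a - a). The set is symmetric: if d ∈ A - A then -d ∈ A - A.
Enumerate nonzero differences d = a - a' with a > a' (then include -d):
Positive differences: {1, 2, 8, 9, 10, 18}
Full difference set: {0} ∪ (positive diffs) ∪ (negative diffs).
|A - A| = 1 + 2·6 = 13 (matches direct enumeration: 13).

|A - A| = 13


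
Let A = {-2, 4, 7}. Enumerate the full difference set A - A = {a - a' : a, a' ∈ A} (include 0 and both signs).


A - A = {a - a' : a, a' ∈ A}.
Compute a - a' for each ordered pair (a, a'):
a = -2: -2--2=0, -2-4=-6, -2-7=-9
a = 4: 4--2=6, 4-4=0, 4-7=-3
a = 7: 7--2=9, 7-4=3, 7-7=0
Collecting distinct values (and noting 0 appears from a-a):
A - A = {-9, -6, -3, 0, 3, 6, 9}
|A - A| = 7

A - A = {-9, -6, -3, 0, 3, 6, 9}


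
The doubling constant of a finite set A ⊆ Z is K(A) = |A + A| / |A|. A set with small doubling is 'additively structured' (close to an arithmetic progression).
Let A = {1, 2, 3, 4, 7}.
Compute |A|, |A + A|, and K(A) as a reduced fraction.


|A| = 5.
Compute A + A by enumerating all 25 pairs.
A + A = {2, 3, 4, 5, 6, 7, 8, 9, 10, 11, 14}, so |A + A| = 11.
K = |A + A| / |A| = 11/5 (already in lowest terms) ≈ 2.2000.
Reference: AP of size 5 gives K = 9/5 ≈ 1.8000; a fully generic set of size 5 gives K ≈ 3.0000.

|A| = 5, |A + A| = 11, K = 11/5.


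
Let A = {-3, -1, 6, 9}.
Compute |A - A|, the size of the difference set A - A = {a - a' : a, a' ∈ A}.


A - A = {a - a' : a, a' ∈ A}; |A| = 4.
Bounds: 2|A|-1 ≤ |A - A| ≤ |A|² - |A| + 1, i.e. 7 ≤ |A - A| ≤ 13.
Note: 0 ∈ A - A always (from a - a). The set is symmetric: if d ∈ A - A then -d ∈ A - A.
Enumerate nonzero differences d = a - a' with a > a' (then include -d):
Positive differences: {2, 3, 7, 9, 10, 12}
Full difference set: {0} ∪ (positive diffs) ∪ (negative diffs).
|A - A| = 1 + 2·6 = 13 (matches direct enumeration: 13).

|A - A| = 13


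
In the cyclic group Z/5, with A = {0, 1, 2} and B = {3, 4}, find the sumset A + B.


Work in Z/5Z: reduce every sum a + b modulo 5.
Enumerate all 6 pairs:
a = 0: 0+3=3, 0+4=4
a = 1: 1+3=4, 1+4=0
a = 2: 2+3=0, 2+4=1
Distinct residues collected: {0, 1, 3, 4}
|A + B| = 4 (out of 5 total residues).

A + B = {0, 1, 3, 4}


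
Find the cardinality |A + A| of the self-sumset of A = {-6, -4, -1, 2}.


A + A = {a + a' : a, a' ∈ A}; |A| = 4.
General bounds: 2|A| - 1 ≤ |A + A| ≤ |A|(|A|+1)/2, i.e. 7 ≤ |A + A| ≤ 10.
Lower bound 2|A|-1 is attained iff A is an arithmetic progression.
Enumerate sums a + a' for a ≤ a' (symmetric, so this suffices):
a = -6: -6+-6=-12, -6+-4=-10, -6+-1=-7, -6+2=-4
a = -4: -4+-4=-8, -4+-1=-5, -4+2=-2
a = -1: -1+-1=-2, -1+2=1
a = 2: 2+2=4
Distinct sums: {-12, -10, -8, -7, -5, -4, -2, 1, 4}
|A + A| = 9

|A + A| = 9


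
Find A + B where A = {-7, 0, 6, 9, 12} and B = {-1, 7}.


A + B = {a + b : a ∈ A, b ∈ B}.
Enumerate all |A|·|B| = 5·2 = 10 pairs (a, b) and collect distinct sums.
a = -7: -7+-1=-8, -7+7=0
a = 0: 0+-1=-1, 0+7=7
a = 6: 6+-1=5, 6+7=13
a = 9: 9+-1=8, 9+7=16
a = 12: 12+-1=11, 12+7=19
Collecting distinct sums: A + B = {-8, -1, 0, 5, 7, 8, 11, 13, 16, 19}
|A + B| = 10

A + B = {-8, -1, 0, 5, 7, 8, 11, 13, 16, 19}


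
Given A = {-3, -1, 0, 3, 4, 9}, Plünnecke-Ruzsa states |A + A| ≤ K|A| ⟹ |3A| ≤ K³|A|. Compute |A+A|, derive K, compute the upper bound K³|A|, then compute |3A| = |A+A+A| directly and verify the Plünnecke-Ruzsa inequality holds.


|A| = 6.
Step 1: Compute A + A by enumerating all 36 pairs.
A + A = {-6, -4, -3, -2, -1, 0, 1, 2, 3, 4, 6, 7, 8, 9, 12, 13, 18}, so |A + A| = 17.
Step 2: Doubling constant K = |A + A|/|A| = 17/6 = 17/6 ≈ 2.8333.
Step 3: Plünnecke-Ruzsa gives |3A| ≤ K³·|A| = (2.8333)³ · 6 ≈ 136.4722.
Step 4: Compute 3A = A + A + A directly by enumerating all triples (a,b,c) ∈ A³; |3A| = 29.
Step 5: Check 29 ≤ 136.4722? Yes ✓.

K = 17/6, Plünnecke-Ruzsa bound K³|A| ≈ 136.4722, |3A| = 29, inequality holds.


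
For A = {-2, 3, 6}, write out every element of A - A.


A - A = {a - a' : a, a' ∈ A}.
Compute a - a' for each ordered pair (a, a'):
a = -2: -2--2=0, -2-3=-5, -2-6=-8
a = 3: 3--2=5, 3-3=0, 3-6=-3
a = 6: 6--2=8, 6-3=3, 6-6=0
Collecting distinct values (and noting 0 appears from a-a):
A - A = {-8, -5, -3, 0, 3, 5, 8}
|A - A| = 7

A - A = {-8, -5, -3, 0, 3, 5, 8}


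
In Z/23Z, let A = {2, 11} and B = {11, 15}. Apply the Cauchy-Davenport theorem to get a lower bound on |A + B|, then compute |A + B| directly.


Cauchy-Davenport: |A + B| ≥ min(p, |A| + |B| - 1) for A, B nonempty in Z/pZ.
|A| = 2, |B| = 2, p = 23.
CD lower bound = min(23, 2 + 2 - 1) = min(23, 3) = 3.
Compute A + B mod 23 directly:
a = 2: 2+11=13, 2+15=17
a = 11: 11+11=22, 11+15=3
A + B = {3, 13, 17, 22}, so |A + B| = 4.
Verify: 4 ≥ 3? Yes ✓.

CD lower bound = 3, actual |A + B| = 4.


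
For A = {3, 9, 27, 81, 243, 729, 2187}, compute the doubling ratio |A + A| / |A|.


|A| = 7.
Compute A + A by enumerating all 49 pairs.
A + A = {6, 12, 18, 30, 36, 54, 84, 90, 108, 162, 246, 252, 270, 324, 486, 732, 738, 756, 810, 972, 1458, 2190, 2196, 2214, 2268, 2430, 2916, 4374}, so |A + A| = 28.
K = |A + A| / |A| = 28/7 = 4/1 ≈ 4.0000.
Reference: AP of size 7 gives K = 13/7 ≈ 1.8571; a fully generic set of size 7 gives K ≈ 4.0000.

|A| = 7, |A + A| = 28, K = 28/7 = 4/1.


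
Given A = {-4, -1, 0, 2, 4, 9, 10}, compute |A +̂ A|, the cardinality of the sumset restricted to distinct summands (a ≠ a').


Restricted sumset: A +̂ A = {a + a' : a ∈ A, a' ∈ A, a ≠ a'}.
Equivalently, take A + A and drop any sum 2a that is achievable ONLY as a + a for a ∈ A (i.e. sums representable only with equal summands).
Enumerate pairs (a, a') with a < a' (symmetric, so each unordered pair gives one sum; this covers all a ≠ a'):
  -4 + -1 = -5
  -4 + 0 = -4
  -4 + 2 = -2
  -4 + 4 = 0
  -4 + 9 = 5
  -4 + 10 = 6
  -1 + 0 = -1
  -1 + 2 = 1
  -1 + 4 = 3
  -1 + 9 = 8
  -1 + 10 = 9
  0 + 2 = 2
  0 + 4 = 4
  0 + 9 = 9
  0 + 10 = 10
  2 + 4 = 6
  2 + 9 = 11
  2 + 10 = 12
  4 + 9 = 13
  4 + 10 = 14
  9 + 10 = 19
Collected distinct sums: {-5, -4, -2, -1, 0, 1, 2, 3, 4, 5, 6, 8, 9, 10, 11, 12, 13, 14, 19}
|A +̂ A| = 19
(Reference bound: |A +̂ A| ≥ 2|A| - 3 for |A| ≥ 2, with |A| = 7 giving ≥ 11.)

|A +̂ A| = 19


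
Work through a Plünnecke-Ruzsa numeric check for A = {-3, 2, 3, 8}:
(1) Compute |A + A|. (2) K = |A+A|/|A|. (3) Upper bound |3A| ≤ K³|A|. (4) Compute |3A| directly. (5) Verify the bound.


|A| = 4.
Step 1: Compute A + A by enumerating all 16 pairs.
A + A = {-6, -1, 0, 4, 5, 6, 10, 11, 16}, so |A + A| = 9.
Step 2: Doubling constant K = |A + A|/|A| = 9/4 = 9/4 ≈ 2.2500.
Step 3: Plünnecke-Ruzsa gives |3A| ≤ K³·|A| = (2.2500)³ · 4 ≈ 45.5625.
Step 4: Compute 3A = A + A + A directly by enumerating all triples (a,b,c) ∈ A³; |3A| = 16.
Step 5: Check 16 ≤ 45.5625? Yes ✓.

K = 9/4, Plünnecke-Ruzsa bound K³|A| ≈ 45.5625, |3A| = 16, inequality holds.


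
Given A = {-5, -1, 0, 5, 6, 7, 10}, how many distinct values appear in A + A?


A + A = {a + a' : a, a' ∈ A}; |A| = 7.
General bounds: 2|A| - 1 ≤ |A + A| ≤ |A|(|A|+1)/2, i.e. 13 ≤ |A + A| ≤ 28.
Lower bound 2|A|-1 is attained iff A is an arithmetic progression.
Enumerate sums a + a' for a ≤ a' (symmetric, so this suffices):
a = -5: -5+-5=-10, -5+-1=-6, -5+0=-5, -5+5=0, -5+6=1, -5+7=2, -5+10=5
a = -1: -1+-1=-2, -1+0=-1, -1+5=4, -1+6=5, -1+7=6, -1+10=9
a = 0: 0+0=0, 0+5=5, 0+6=6, 0+7=7, 0+10=10
a = 5: 5+5=10, 5+6=11, 5+7=12, 5+10=15
a = 6: 6+6=12, 6+7=13, 6+10=16
a = 7: 7+7=14, 7+10=17
a = 10: 10+10=20
Distinct sums: {-10, -6, -5, -2, -1, 0, 1, 2, 4, 5, 6, 7, 9, 10, 11, 12, 13, 14, 15, 16, 17, 20}
|A + A| = 22

|A + A| = 22


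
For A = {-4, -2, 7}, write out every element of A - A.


A - A = {a - a' : a, a' ∈ A}.
Compute a - a' for each ordered pair (a, a'):
a = -4: -4--4=0, -4--2=-2, -4-7=-11
a = -2: -2--4=2, -2--2=0, -2-7=-9
a = 7: 7--4=11, 7--2=9, 7-7=0
Collecting distinct values (and noting 0 appears from a-a):
A - A = {-11, -9, -2, 0, 2, 9, 11}
|A - A| = 7

A - A = {-11, -9, -2, 0, 2, 9, 11}


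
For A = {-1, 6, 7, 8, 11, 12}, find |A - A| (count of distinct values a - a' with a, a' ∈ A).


A - A = {a - a' : a, a' ∈ A}; |A| = 6.
Bounds: 2|A|-1 ≤ |A - A| ≤ |A|² - |A| + 1, i.e. 11 ≤ |A - A| ≤ 31.
Note: 0 ∈ A - A always (from a - a). The set is symmetric: if d ∈ A - A then -d ∈ A - A.
Enumerate nonzero differences d = a - a' with a > a' (then include -d):
Positive differences: {1, 2, 3, 4, 5, 6, 7, 8, 9, 12, 13}
Full difference set: {0} ∪ (positive diffs) ∪ (negative diffs).
|A - A| = 1 + 2·11 = 23 (matches direct enumeration: 23).

|A - A| = 23


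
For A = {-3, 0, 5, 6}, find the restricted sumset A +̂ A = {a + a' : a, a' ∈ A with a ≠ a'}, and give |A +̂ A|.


Restricted sumset: A +̂ A = {a + a' : a ∈ A, a' ∈ A, a ≠ a'}.
Equivalently, take A + A and drop any sum 2a that is achievable ONLY as a + a for a ∈ A (i.e. sums representable only with equal summands).
Enumerate pairs (a, a') with a < a' (symmetric, so each unordered pair gives one sum; this covers all a ≠ a'):
  -3 + 0 = -3
  -3 + 5 = 2
  -3 + 6 = 3
  0 + 5 = 5
  0 + 6 = 6
  5 + 6 = 11
Collected distinct sums: {-3, 2, 3, 5, 6, 11}
|A +̂ A| = 6
(Reference bound: |A +̂ A| ≥ 2|A| - 3 for |A| ≥ 2, with |A| = 4 giving ≥ 5.)

|A +̂ A| = 6


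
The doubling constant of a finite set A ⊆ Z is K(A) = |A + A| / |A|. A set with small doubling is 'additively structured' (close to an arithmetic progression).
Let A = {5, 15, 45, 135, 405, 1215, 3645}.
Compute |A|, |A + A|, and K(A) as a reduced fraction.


|A| = 7.
Compute A + A by enumerating all 49 pairs.
A + A = {10, 20, 30, 50, 60, 90, 140, 150, 180, 270, 410, 420, 450, 540, 810, 1220, 1230, 1260, 1350, 1620, 2430, 3650, 3660, 3690, 3780, 4050, 4860, 7290}, so |A + A| = 28.
K = |A + A| / |A| = 28/7 = 4/1 ≈ 4.0000.
Reference: AP of size 7 gives K = 13/7 ≈ 1.8571; a fully generic set of size 7 gives K ≈ 4.0000.

|A| = 7, |A + A| = 28, K = 28/7 = 4/1.


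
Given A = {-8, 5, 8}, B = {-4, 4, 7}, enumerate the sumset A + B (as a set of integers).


A + B = {a + b : a ∈ A, b ∈ B}.
Enumerate all |A|·|B| = 3·3 = 9 pairs (a, b) and collect distinct sums.
a = -8: -8+-4=-12, -8+4=-4, -8+7=-1
a = 5: 5+-4=1, 5+4=9, 5+7=12
a = 8: 8+-4=4, 8+4=12, 8+7=15
Collecting distinct sums: A + B = {-12, -4, -1, 1, 4, 9, 12, 15}
|A + B| = 8

A + B = {-12, -4, -1, 1, 4, 9, 12, 15}


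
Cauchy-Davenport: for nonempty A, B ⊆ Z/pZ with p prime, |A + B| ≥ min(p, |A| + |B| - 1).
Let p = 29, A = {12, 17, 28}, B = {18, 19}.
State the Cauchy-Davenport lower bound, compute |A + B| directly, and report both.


Cauchy-Davenport: |A + B| ≥ min(p, |A| + |B| - 1) for A, B nonempty in Z/pZ.
|A| = 3, |B| = 2, p = 29.
CD lower bound = min(29, 3 + 2 - 1) = min(29, 4) = 4.
Compute A + B mod 29 directly:
a = 12: 12+18=1, 12+19=2
a = 17: 17+18=6, 17+19=7
a = 28: 28+18=17, 28+19=18
A + B = {1, 2, 6, 7, 17, 18}, so |A + B| = 6.
Verify: 6 ≥ 4? Yes ✓.

CD lower bound = 4, actual |A + B| = 6.


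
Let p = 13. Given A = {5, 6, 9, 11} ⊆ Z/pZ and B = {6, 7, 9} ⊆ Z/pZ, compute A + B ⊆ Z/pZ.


Work in Z/13Z: reduce every sum a + b modulo 13.
Enumerate all 12 pairs:
a = 5: 5+6=11, 5+7=12, 5+9=1
a = 6: 6+6=12, 6+7=0, 6+9=2
a = 9: 9+6=2, 9+7=3, 9+9=5
a = 11: 11+6=4, 11+7=5, 11+9=7
Distinct residues collected: {0, 1, 2, 3, 4, 5, 7, 11, 12}
|A + B| = 9 (out of 13 total residues).

A + B = {0, 1, 2, 3, 4, 5, 7, 11, 12}


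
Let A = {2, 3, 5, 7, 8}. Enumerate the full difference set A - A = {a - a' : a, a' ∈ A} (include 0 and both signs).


A - A = {a - a' : a, a' ∈ A}.
Compute a - a' for each ordered pair (a, a'):
a = 2: 2-2=0, 2-3=-1, 2-5=-3, 2-7=-5, 2-8=-6
a = 3: 3-2=1, 3-3=0, 3-5=-2, 3-7=-4, 3-8=-5
a = 5: 5-2=3, 5-3=2, 5-5=0, 5-7=-2, 5-8=-3
a = 7: 7-2=5, 7-3=4, 7-5=2, 7-7=0, 7-8=-1
a = 8: 8-2=6, 8-3=5, 8-5=3, 8-7=1, 8-8=0
Collecting distinct values (and noting 0 appears from a-a):
A - A = {-6, -5, -4, -3, -2, -1, 0, 1, 2, 3, 4, 5, 6}
|A - A| = 13

A - A = {-6, -5, -4, -3, -2, -1, 0, 1, 2, 3, 4, 5, 6}


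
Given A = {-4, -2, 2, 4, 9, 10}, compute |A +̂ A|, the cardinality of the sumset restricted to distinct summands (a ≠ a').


Restricted sumset: A +̂ A = {a + a' : a ∈ A, a' ∈ A, a ≠ a'}.
Equivalently, take A + A and drop any sum 2a that is achievable ONLY as a + a for a ∈ A (i.e. sums representable only with equal summands).
Enumerate pairs (a, a') with a < a' (symmetric, so each unordered pair gives one sum; this covers all a ≠ a'):
  -4 + -2 = -6
  -4 + 2 = -2
  -4 + 4 = 0
  -4 + 9 = 5
  -4 + 10 = 6
  -2 + 2 = 0
  -2 + 4 = 2
  -2 + 9 = 7
  -2 + 10 = 8
  2 + 4 = 6
  2 + 9 = 11
  2 + 10 = 12
  4 + 9 = 13
  4 + 10 = 14
  9 + 10 = 19
Collected distinct sums: {-6, -2, 0, 2, 5, 6, 7, 8, 11, 12, 13, 14, 19}
|A +̂ A| = 13
(Reference bound: |A +̂ A| ≥ 2|A| - 3 for |A| ≥ 2, with |A| = 6 giving ≥ 9.)

|A +̂ A| = 13


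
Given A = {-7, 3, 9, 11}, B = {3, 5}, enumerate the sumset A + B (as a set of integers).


A + B = {a + b : a ∈ A, b ∈ B}.
Enumerate all |A|·|B| = 4·2 = 8 pairs (a, b) and collect distinct sums.
a = -7: -7+3=-4, -7+5=-2
a = 3: 3+3=6, 3+5=8
a = 9: 9+3=12, 9+5=14
a = 11: 11+3=14, 11+5=16
Collecting distinct sums: A + B = {-4, -2, 6, 8, 12, 14, 16}
|A + B| = 7

A + B = {-4, -2, 6, 8, 12, 14, 16}


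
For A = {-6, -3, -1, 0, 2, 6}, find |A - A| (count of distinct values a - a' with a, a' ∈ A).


A - A = {a - a' : a, a' ∈ A}; |A| = 6.
Bounds: 2|A|-1 ≤ |A - A| ≤ |A|² - |A| + 1, i.e. 11 ≤ |A - A| ≤ 31.
Note: 0 ∈ A - A always (from a - a). The set is symmetric: if d ∈ A - A then -d ∈ A - A.
Enumerate nonzero differences d = a - a' with a > a' (then include -d):
Positive differences: {1, 2, 3, 4, 5, 6, 7, 8, 9, 12}
Full difference set: {0} ∪ (positive diffs) ∪ (negative diffs).
|A - A| = 1 + 2·10 = 21 (matches direct enumeration: 21).

|A - A| = 21


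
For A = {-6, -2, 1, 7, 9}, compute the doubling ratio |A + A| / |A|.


|A| = 5.
Compute A + A by enumerating all 25 pairs.
A + A = {-12, -8, -5, -4, -1, 1, 2, 3, 5, 7, 8, 10, 14, 16, 18}, so |A + A| = 15.
K = |A + A| / |A| = 15/5 = 3/1 ≈ 3.0000.
Reference: AP of size 5 gives K = 9/5 ≈ 1.8000; a fully generic set of size 5 gives K ≈ 3.0000.

|A| = 5, |A + A| = 15, K = 15/5 = 3/1.


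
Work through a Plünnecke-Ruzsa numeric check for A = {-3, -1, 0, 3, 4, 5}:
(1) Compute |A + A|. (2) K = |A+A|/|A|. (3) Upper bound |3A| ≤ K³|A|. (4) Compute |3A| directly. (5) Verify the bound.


|A| = 6.
Step 1: Compute A + A by enumerating all 36 pairs.
A + A = {-6, -4, -3, -2, -1, 0, 1, 2, 3, 4, 5, 6, 7, 8, 9, 10}, so |A + A| = 16.
Step 2: Doubling constant K = |A + A|/|A| = 16/6 = 16/6 ≈ 2.6667.
Step 3: Plünnecke-Ruzsa gives |3A| ≤ K³·|A| = (2.6667)³ · 6 ≈ 113.7778.
Step 4: Compute 3A = A + A + A directly by enumerating all triples (a,b,c) ∈ A³; |3A| = 24.
Step 5: Check 24 ≤ 113.7778? Yes ✓.

K = 16/6, Plünnecke-Ruzsa bound K³|A| ≈ 113.7778, |3A| = 24, inequality holds.


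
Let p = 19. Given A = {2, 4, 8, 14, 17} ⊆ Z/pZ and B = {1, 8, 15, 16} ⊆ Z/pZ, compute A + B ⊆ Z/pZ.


Work in Z/19Z: reduce every sum a + b modulo 19.
Enumerate all 20 pairs:
a = 2: 2+1=3, 2+8=10, 2+15=17, 2+16=18
a = 4: 4+1=5, 4+8=12, 4+15=0, 4+16=1
a = 8: 8+1=9, 8+8=16, 8+15=4, 8+16=5
a = 14: 14+1=15, 14+8=3, 14+15=10, 14+16=11
a = 17: 17+1=18, 17+8=6, 17+15=13, 17+16=14
Distinct residues collected: {0, 1, 3, 4, 5, 6, 9, 10, 11, 12, 13, 14, 15, 16, 17, 18}
|A + B| = 16 (out of 19 total residues).

A + B = {0, 1, 3, 4, 5, 6, 9, 10, 11, 12, 13, 14, 15, 16, 17, 18}


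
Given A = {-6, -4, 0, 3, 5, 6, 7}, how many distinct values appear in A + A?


A + A = {a + a' : a, a' ∈ A}; |A| = 7.
General bounds: 2|A| - 1 ≤ |A + A| ≤ |A|(|A|+1)/2, i.e. 13 ≤ |A + A| ≤ 28.
Lower bound 2|A|-1 is attained iff A is an arithmetic progression.
Enumerate sums a + a' for a ≤ a' (symmetric, so this suffices):
a = -6: -6+-6=-12, -6+-4=-10, -6+0=-6, -6+3=-3, -6+5=-1, -6+6=0, -6+7=1
a = -4: -4+-4=-8, -4+0=-4, -4+3=-1, -4+5=1, -4+6=2, -4+7=3
a = 0: 0+0=0, 0+3=3, 0+5=5, 0+6=6, 0+7=7
a = 3: 3+3=6, 3+5=8, 3+6=9, 3+7=10
a = 5: 5+5=10, 5+6=11, 5+7=12
a = 6: 6+6=12, 6+7=13
a = 7: 7+7=14
Distinct sums: {-12, -10, -8, -6, -4, -3, -1, 0, 1, 2, 3, 5, 6, 7, 8, 9, 10, 11, 12, 13, 14}
|A + A| = 21

|A + A| = 21


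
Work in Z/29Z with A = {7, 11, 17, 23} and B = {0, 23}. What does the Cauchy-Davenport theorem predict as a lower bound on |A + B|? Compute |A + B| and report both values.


Cauchy-Davenport: |A + B| ≥ min(p, |A| + |B| - 1) for A, B nonempty in Z/pZ.
|A| = 4, |B| = 2, p = 29.
CD lower bound = min(29, 4 + 2 - 1) = min(29, 5) = 5.
Compute A + B mod 29 directly:
a = 7: 7+0=7, 7+23=1
a = 11: 11+0=11, 11+23=5
a = 17: 17+0=17, 17+23=11
a = 23: 23+0=23, 23+23=17
A + B = {1, 5, 7, 11, 17, 23}, so |A + B| = 6.
Verify: 6 ≥ 5? Yes ✓.

CD lower bound = 5, actual |A + B| = 6.


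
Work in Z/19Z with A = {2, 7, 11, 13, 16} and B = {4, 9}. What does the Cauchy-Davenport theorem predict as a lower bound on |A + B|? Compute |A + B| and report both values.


Cauchy-Davenport: |A + B| ≥ min(p, |A| + |B| - 1) for A, B nonempty in Z/pZ.
|A| = 5, |B| = 2, p = 19.
CD lower bound = min(19, 5 + 2 - 1) = min(19, 6) = 6.
Compute A + B mod 19 directly:
a = 2: 2+4=6, 2+9=11
a = 7: 7+4=11, 7+9=16
a = 11: 11+4=15, 11+9=1
a = 13: 13+4=17, 13+9=3
a = 16: 16+4=1, 16+9=6
A + B = {1, 3, 6, 11, 15, 16, 17}, so |A + B| = 7.
Verify: 7 ≥ 6? Yes ✓.

CD lower bound = 6, actual |A + B| = 7.


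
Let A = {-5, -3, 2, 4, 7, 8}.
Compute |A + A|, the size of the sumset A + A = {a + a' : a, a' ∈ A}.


A + A = {a + a' : a, a' ∈ A}; |A| = 6.
General bounds: 2|A| - 1 ≤ |A + A| ≤ |A|(|A|+1)/2, i.e. 11 ≤ |A + A| ≤ 21.
Lower bound 2|A|-1 is attained iff A is an arithmetic progression.
Enumerate sums a + a' for a ≤ a' (symmetric, so this suffices):
a = -5: -5+-5=-10, -5+-3=-8, -5+2=-3, -5+4=-1, -5+7=2, -5+8=3
a = -3: -3+-3=-6, -3+2=-1, -3+4=1, -3+7=4, -3+8=5
a = 2: 2+2=4, 2+4=6, 2+7=9, 2+8=10
a = 4: 4+4=8, 4+7=11, 4+8=12
a = 7: 7+7=14, 7+8=15
a = 8: 8+8=16
Distinct sums: {-10, -8, -6, -3, -1, 1, 2, 3, 4, 5, 6, 8, 9, 10, 11, 12, 14, 15, 16}
|A + A| = 19

|A + A| = 19


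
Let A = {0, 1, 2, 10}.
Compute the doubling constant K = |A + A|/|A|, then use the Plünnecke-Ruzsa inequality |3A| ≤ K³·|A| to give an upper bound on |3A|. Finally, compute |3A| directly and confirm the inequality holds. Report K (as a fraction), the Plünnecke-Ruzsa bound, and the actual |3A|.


|A| = 4.
Step 1: Compute A + A by enumerating all 16 pairs.
A + A = {0, 1, 2, 3, 4, 10, 11, 12, 20}, so |A + A| = 9.
Step 2: Doubling constant K = |A + A|/|A| = 9/4 = 9/4 ≈ 2.2500.
Step 3: Plünnecke-Ruzsa gives |3A| ≤ K³·|A| = (2.2500)³ · 4 ≈ 45.5625.
Step 4: Compute 3A = A + A + A directly by enumerating all triples (a,b,c) ∈ A³; |3A| = 16.
Step 5: Check 16 ≤ 45.5625? Yes ✓.

K = 9/4, Plünnecke-Ruzsa bound K³|A| ≈ 45.5625, |3A| = 16, inequality holds.


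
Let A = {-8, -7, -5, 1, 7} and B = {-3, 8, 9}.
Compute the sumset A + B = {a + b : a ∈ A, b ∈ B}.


A + B = {a + b : a ∈ A, b ∈ B}.
Enumerate all |A|·|B| = 5·3 = 15 pairs (a, b) and collect distinct sums.
a = -8: -8+-3=-11, -8+8=0, -8+9=1
a = -7: -7+-3=-10, -7+8=1, -7+9=2
a = -5: -5+-3=-8, -5+8=3, -5+9=4
a = 1: 1+-3=-2, 1+8=9, 1+9=10
a = 7: 7+-3=4, 7+8=15, 7+9=16
Collecting distinct sums: A + B = {-11, -10, -8, -2, 0, 1, 2, 3, 4, 9, 10, 15, 16}
|A + B| = 13

A + B = {-11, -10, -8, -2, 0, 1, 2, 3, 4, 9, 10, 15, 16}


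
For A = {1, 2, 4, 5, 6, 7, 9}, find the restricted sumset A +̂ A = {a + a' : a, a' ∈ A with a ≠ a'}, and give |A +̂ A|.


Restricted sumset: A +̂ A = {a + a' : a ∈ A, a' ∈ A, a ≠ a'}.
Equivalently, take A + A and drop any sum 2a that is achievable ONLY as a + a for a ∈ A (i.e. sums representable only with equal summands).
Enumerate pairs (a, a') with a < a' (symmetric, so each unordered pair gives one sum; this covers all a ≠ a'):
  1 + 2 = 3
  1 + 4 = 5
  1 + 5 = 6
  1 + 6 = 7
  1 + 7 = 8
  1 + 9 = 10
  2 + 4 = 6
  2 + 5 = 7
  2 + 6 = 8
  2 + 7 = 9
  2 + 9 = 11
  4 + 5 = 9
  4 + 6 = 10
  4 + 7 = 11
  4 + 9 = 13
  5 + 6 = 11
  5 + 7 = 12
  5 + 9 = 14
  6 + 7 = 13
  6 + 9 = 15
  7 + 9 = 16
Collected distinct sums: {3, 5, 6, 7, 8, 9, 10, 11, 12, 13, 14, 15, 16}
|A +̂ A| = 13
(Reference bound: |A +̂ A| ≥ 2|A| - 3 for |A| ≥ 2, with |A| = 7 giving ≥ 11.)

|A +̂ A| = 13


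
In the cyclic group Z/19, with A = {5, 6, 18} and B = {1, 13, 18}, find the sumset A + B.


Work in Z/19Z: reduce every sum a + b modulo 19.
Enumerate all 9 pairs:
a = 5: 5+1=6, 5+13=18, 5+18=4
a = 6: 6+1=7, 6+13=0, 6+18=5
a = 18: 18+1=0, 18+13=12, 18+18=17
Distinct residues collected: {0, 4, 5, 6, 7, 12, 17, 18}
|A + B| = 8 (out of 19 total residues).

A + B = {0, 4, 5, 6, 7, 12, 17, 18}


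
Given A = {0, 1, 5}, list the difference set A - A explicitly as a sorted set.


A - A = {a - a' : a, a' ∈ A}.
Compute a - a' for each ordered pair (a, a'):
a = 0: 0-0=0, 0-1=-1, 0-5=-5
a = 1: 1-0=1, 1-1=0, 1-5=-4
a = 5: 5-0=5, 5-1=4, 5-5=0
Collecting distinct values (and noting 0 appears from a-a):
A - A = {-5, -4, -1, 0, 1, 4, 5}
|A - A| = 7

A - A = {-5, -4, -1, 0, 1, 4, 5}


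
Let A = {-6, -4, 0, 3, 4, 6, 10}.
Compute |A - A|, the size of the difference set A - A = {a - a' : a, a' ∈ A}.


A - A = {a - a' : a, a' ∈ A}; |A| = 7.
Bounds: 2|A|-1 ≤ |A - A| ≤ |A|² - |A| + 1, i.e. 13 ≤ |A - A| ≤ 43.
Note: 0 ∈ A - A always (from a - a). The set is symmetric: if d ∈ A - A then -d ∈ A - A.
Enumerate nonzero differences d = a - a' with a > a' (then include -d):
Positive differences: {1, 2, 3, 4, 6, 7, 8, 9, 10, 12, 14, 16}
Full difference set: {0} ∪ (positive diffs) ∪ (negative diffs).
|A - A| = 1 + 2·12 = 25 (matches direct enumeration: 25).

|A - A| = 25


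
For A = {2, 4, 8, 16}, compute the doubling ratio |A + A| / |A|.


|A| = 4.
Compute A + A by enumerating all 16 pairs.
A + A = {4, 6, 8, 10, 12, 16, 18, 20, 24, 32}, so |A + A| = 10.
K = |A + A| / |A| = 10/4 = 5/2 ≈ 2.5000.
Reference: AP of size 4 gives K = 7/4 ≈ 1.7500; a fully generic set of size 4 gives K ≈ 2.5000.

|A| = 4, |A + A| = 10, K = 10/4 = 5/2.


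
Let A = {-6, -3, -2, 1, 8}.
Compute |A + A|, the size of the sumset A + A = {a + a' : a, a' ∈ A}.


A + A = {a + a' : a, a' ∈ A}; |A| = 5.
General bounds: 2|A| - 1 ≤ |A + A| ≤ |A|(|A|+1)/2, i.e. 9 ≤ |A + A| ≤ 15.
Lower bound 2|A|-1 is attained iff A is an arithmetic progression.
Enumerate sums a + a' for a ≤ a' (symmetric, so this suffices):
a = -6: -6+-6=-12, -6+-3=-9, -6+-2=-8, -6+1=-5, -6+8=2
a = -3: -3+-3=-6, -3+-2=-5, -3+1=-2, -3+8=5
a = -2: -2+-2=-4, -2+1=-1, -2+8=6
a = 1: 1+1=2, 1+8=9
a = 8: 8+8=16
Distinct sums: {-12, -9, -8, -6, -5, -4, -2, -1, 2, 5, 6, 9, 16}
|A + A| = 13

|A + A| = 13


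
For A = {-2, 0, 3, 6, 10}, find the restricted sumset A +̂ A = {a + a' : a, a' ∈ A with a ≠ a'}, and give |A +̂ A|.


Restricted sumset: A +̂ A = {a + a' : a ∈ A, a' ∈ A, a ≠ a'}.
Equivalently, take A + A and drop any sum 2a that is achievable ONLY as a + a for a ∈ A (i.e. sums representable only with equal summands).
Enumerate pairs (a, a') with a < a' (symmetric, so each unordered pair gives one sum; this covers all a ≠ a'):
  -2 + 0 = -2
  -2 + 3 = 1
  -2 + 6 = 4
  -2 + 10 = 8
  0 + 3 = 3
  0 + 6 = 6
  0 + 10 = 10
  3 + 6 = 9
  3 + 10 = 13
  6 + 10 = 16
Collected distinct sums: {-2, 1, 3, 4, 6, 8, 9, 10, 13, 16}
|A +̂ A| = 10
(Reference bound: |A +̂ A| ≥ 2|A| - 3 for |A| ≥ 2, with |A| = 5 giving ≥ 7.)

|A +̂ A| = 10


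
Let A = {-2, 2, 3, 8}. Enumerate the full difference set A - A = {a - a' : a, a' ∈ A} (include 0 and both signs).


A - A = {a - a' : a, a' ∈ A}.
Compute a - a' for each ordered pair (a, a'):
a = -2: -2--2=0, -2-2=-4, -2-3=-5, -2-8=-10
a = 2: 2--2=4, 2-2=0, 2-3=-1, 2-8=-6
a = 3: 3--2=5, 3-2=1, 3-3=0, 3-8=-5
a = 8: 8--2=10, 8-2=6, 8-3=5, 8-8=0
Collecting distinct values (and noting 0 appears from a-a):
A - A = {-10, -6, -5, -4, -1, 0, 1, 4, 5, 6, 10}
|A - A| = 11

A - A = {-10, -6, -5, -4, -1, 0, 1, 4, 5, 6, 10}


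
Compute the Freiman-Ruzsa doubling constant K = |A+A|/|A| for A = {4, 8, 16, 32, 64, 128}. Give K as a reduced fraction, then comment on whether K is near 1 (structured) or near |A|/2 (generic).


|A| = 6.
Compute A + A by enumerating all 36 pairs.
A + A = {8, 12, 16, 20, 24, 32, 36, 40, 48, 64, 68, 72, 80, 96, 128, 132, 136, 144, 160, 192, 256}, so |A + A| = 21.
K = |A + A| / |A| = 21/6 = 7/2 ≈ 3.5000.
Reference: AP of size 6 gives K = 11/6 ≈ 1.8333; a fully generic set of size 6 gives K ≈ 3.5000.

|A| = 6, |A + A| = 21, K = 21/6 = 7/2.


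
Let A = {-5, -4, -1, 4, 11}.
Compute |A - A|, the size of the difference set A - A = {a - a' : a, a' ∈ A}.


A - A = {a - a' : a, a' ∈ A}; |A| = 5.
Bounds: 2|A|-1 ≤ |A - A| ≤ |A|² - |A| + 1, i.e. 9 ≤ |A - A| ≤ 21.
Note: 0 ∈ A - A always (from a - a). The set is symmetric: if d ∈ A - A then -d ∈ A - A.
Enumerate nonzero differences d = a - a' with a > a' (then include -d):
Positive differences: {1, 3, 4, 5, 7, 8, 9, 12, 15, 16}
Full difference set: {0} ∪ (positive diffs) ∪ (negative diffs).
|A - A| = 1 + 2·10 = 21 (matches direct enumeration: 21).

|A - A| = 21


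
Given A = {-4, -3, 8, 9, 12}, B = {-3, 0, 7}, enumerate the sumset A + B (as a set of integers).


A + B = {a + b : a ∈ A, b ∈ B}.
Enumerate all |A|·|B| = 5·3 = 15 pairs (a, b) and collect distinct sums.
a = -4: -4+-3=-7, -4+0=-4, -4+7=3
a = -3: -3+-3=-6, -3+0=-3, -3+7=4
a = 8: 8+-3=5, 8+0=8, 8+7=15
a = 9: 9+-3=6, 9+0=9, 9+7=16
a = 12: 12+-3=9, 12+0=12, 12+7=19
Collecting distinct sums: A + B = {-7, -6, -4, -3, 3, 4, 5, 6, 8, 9, 12, 15, 16, 19}
|A + B| = 14

A + B = {-7, -6, -4, -3, 3, 4, 5, 6, 8, 9, 12, 15, 16, 19}


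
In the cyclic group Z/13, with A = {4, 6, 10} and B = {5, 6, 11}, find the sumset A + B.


Work in Z/13Z: reduce every sum a + b modulo 13.
Enumerate all 9 pairs:
a = 4: 4+5=9, 4+6=10, 4+11=2
a = 6: 6+5=11, 6+6=12, 6+11=4
a = 10: 10+5=2, 10+6=3, 10+11=8
Distinct residues collected: {2, 3, 4, 8, 9, 10, 11, 12}
|A + B| = 8 (out of 13 total residues).

A + B = {2, 3, 4, 8, 9, 10, 11, 12}
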